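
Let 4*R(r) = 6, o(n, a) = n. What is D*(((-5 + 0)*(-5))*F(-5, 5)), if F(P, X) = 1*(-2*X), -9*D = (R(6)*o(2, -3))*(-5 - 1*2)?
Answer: -1750/3 ≈ -583.33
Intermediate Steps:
R(r) = 3/2 (R(r) = (¼)*6 = 3/2)
D = 7/3 (D = -(3/2)*2*(-5 - 1*2)/9 = -(-5 - 2)/3 = -(-7)/3 = -⅑*(-21) = 7/3 ≈ 2.3333)
F(P, X) = -2*X
D*(((-5 + 0)*(-5))*F(-5, 5)) = 7*(((-5 + 0)*(-5))*(-2*5))/3 = 7*(-5*(-5)*(-10))/3 = 7*(25*(-10))/3 = (7/3)*(-250) = -1750/3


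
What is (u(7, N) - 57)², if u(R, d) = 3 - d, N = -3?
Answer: 2601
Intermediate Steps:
(u(7, N) - 57)² = ((3 - 1*(-3)) - 57)² = ((3 + 3) - 57)² = (6 - 57)² = (-51)² = 2601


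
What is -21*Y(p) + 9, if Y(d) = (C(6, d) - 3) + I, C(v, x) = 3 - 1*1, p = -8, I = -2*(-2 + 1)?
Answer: -12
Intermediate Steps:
I = 2 (I = -2*(-1) = 2)
C(v, x) = 2 (C(v, x) = 3 - 1 = 2)
Y(d) = 1 (Y(d) = (2 - 3) + 2 = -1 + 2 = 1)
-21*Y(p) + 9 = -21*1 + 9 = -21 + 9 = -12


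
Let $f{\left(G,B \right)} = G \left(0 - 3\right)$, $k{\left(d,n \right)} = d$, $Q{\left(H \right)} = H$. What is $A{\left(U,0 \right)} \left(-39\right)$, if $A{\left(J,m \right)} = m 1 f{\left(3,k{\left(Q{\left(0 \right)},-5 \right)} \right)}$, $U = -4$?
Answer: $0$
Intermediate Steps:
$f{\left(G,B \right)} = - 3 G$ ($f{\left(G,B \right)} = G \left(-3\right) = - 3 G$)
$A{\left(J,m \right)} = - 9 m$ ($A{\left(J,m \right)} = m 1 \left(\left(-3\right) 3\right) = m \left(-9\right) = - 9 m$)
$A{\left(U,0 \right)} \left(-39\right) = \left(-9\right) 0 \left(-39\right) = 0 \left(-39\right) = 0$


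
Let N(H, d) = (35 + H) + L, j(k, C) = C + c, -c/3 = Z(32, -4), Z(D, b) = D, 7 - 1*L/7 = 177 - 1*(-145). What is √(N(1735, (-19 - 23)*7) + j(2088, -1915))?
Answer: I*√2446 ≈ 49.457*I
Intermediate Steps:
L = -2205 (L = 49 - 7*(177 - 1*(-145)) = 49 - 7*(177 + 145) = 49 - 7*322 = 49 - 2254 = -2205)
c = -96 (c = -3*32 = -96)
j(k, C) = -96 + C (j(k, C) = C - 96 = -96 + C)
N(H, d) = -2170 + H (N(H, d) = (35 + H) - 2205 = -2170 + H)
√(N(1735, (-19 - 23)*7) + j(2088, -1915)) = √((-2170 + 1735) + (-96 - 1915)) = √(-435 - 2011) = √(-2446) = I*√2446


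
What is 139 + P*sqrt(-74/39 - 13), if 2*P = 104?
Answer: 139 + 4*I*sqrt(22659)/3 ≈ 139.0 + 200.71*I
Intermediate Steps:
P = 52 (P = (1/2)*104 = 52)
139 + P*sqrt(-74/39 - 13) = 139 + 52*sqrt(-74/39 - 13) = 139 + 52*sqrt(-581/39) = 139 + 52*(I*sqrt(22659)/39) = 139 + 4*I*sqrt(22659)/3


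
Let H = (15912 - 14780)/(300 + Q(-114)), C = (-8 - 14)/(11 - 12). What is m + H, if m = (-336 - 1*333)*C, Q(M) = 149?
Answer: -6607250/449 ≈ -14715.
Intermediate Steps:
C = 22 (C = -22/(-1) = -22*(-1) = 22)
H = 1132/449 (H = (15912 - 14780)/(300 + 149) = 1132/449 ≈ 2.5212)
m = -14718 (m = (-336 - 1*333)*22 = (-336 - 333)*22 = -669*22 = -14718)
m + H = -14718 + 1132/449 = -6607250/449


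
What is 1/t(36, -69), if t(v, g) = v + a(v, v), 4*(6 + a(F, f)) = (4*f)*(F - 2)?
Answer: 1/1254 ≈ 0.00079745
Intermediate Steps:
a(F, f) = -6 + f*(-2 + F) (a(F, f) = -6 + ((4*f)*(F - 2))/4 = -6 + ((4*f)*(-2 + F))/4 = -6 + (4*f*(-2 + F))/4 = -6 + f*(-2 + F))
t(v, g) = -6 + v**2 - v (t(v, g) = v + (-6 - 2*v + v*v) = v + (-6 - 2*v + v**2) = v + (-6 + v**2 - 2*v) = -6 + v**2 - v)
1/t(36, -69) = 1/(-6 + 36**2 - 1*36) = 1/(-6 + 1296 - 36) = 1/1254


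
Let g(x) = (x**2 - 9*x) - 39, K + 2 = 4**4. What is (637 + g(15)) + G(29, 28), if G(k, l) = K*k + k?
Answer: 8083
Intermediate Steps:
K = 254 (K = -2 + 4**4 = -2 + 256 = 254)
g(x) = -39 + x**2 - 9*x
G(k, l) = 255*k (G(k, l) = 254*k + k = 255*k)
(637 + g(15)) + G(29, 28) = (637 + (-39 + 15**2 - 9*15)) + 255*29 = (637 + (-39 + 225 - 135)) + 7395 = (637 + 51) + 7395 = 688 + 7395 = 8083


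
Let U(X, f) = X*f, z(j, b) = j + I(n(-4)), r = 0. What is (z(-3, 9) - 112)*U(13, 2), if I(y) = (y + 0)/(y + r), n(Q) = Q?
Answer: -2964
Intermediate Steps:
I(y) = 1 (I(y) = (y + 0)/(y + 0) = y/y = 1)
z(j, b) = 1 + j (z(j, b) = j + 1 = 1 + j)
(z(-3, 9) - 112)*U(13, 2) = ((1 - 3) - 112)*(13*2) = (-2 - 112)*26 = -114*26 = -2964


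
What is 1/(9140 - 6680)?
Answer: 1/2460 ≈ 0.00040650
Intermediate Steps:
1/(9140 - 6680) = 1/2460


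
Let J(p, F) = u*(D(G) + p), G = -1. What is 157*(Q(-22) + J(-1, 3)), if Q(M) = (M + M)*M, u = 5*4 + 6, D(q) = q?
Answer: 143812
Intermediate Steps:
u = 26 (u = 20 + 6 = 26)
Q(M) = 2*M**2 (Q(M) = (2*M)*M = 2*M**2)
J(p, F) = -26 + 26*p (J(p, F) = 26*(-1 + p) = -26 + 26*p)
157*(Q(-22) + J(-1, 3)) = 157*(2*(-22)**2 + (-26 + 26*(-1))) = 157*(2*484 + (-26 - 26)) = 157*(968 - 52) = 157*916 = 143812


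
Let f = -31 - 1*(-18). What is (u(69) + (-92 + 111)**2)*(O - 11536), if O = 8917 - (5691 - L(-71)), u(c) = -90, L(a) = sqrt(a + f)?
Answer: -2252010 + 542*I*sqrt(21) ≈ -2.252e+6 + 2483.8*I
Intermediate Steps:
f = -13 (f = -31 + 18 = -13)
L(a) = sqrt(-13 + a) (L(a) = sqrt(a - 13) = sqrt(-13 + a))
O = 3226 + 2*I*sqrt(21) (O = 8917 - (5691 - sqrt(-13 - 71)) = 8917 - (5691 - sqrt(-84)) = 8917 - (5691 - 2*I*sqrt(21)) = 8917 + (-5691 + 2*I*sqrt(21)) = 3226 + 2*I*sqrt(21) ≈ 3226.0 + 9.1651*I)
(u(69) + (-92 + 111)**2)*(O - 11536) = (-90 + (-92 + 111)**2)*((3226 + 2*I*sqrt(21)) - 11536) = (-90 + 19**2)*(-8310 + 2*I*sqrt(21)) = (-90 + 361)*(-8310 + 2*I*sqrt(21)) = 271*(-8310 + 2*I*sqrt(21)) = -2252010 + 542*I*sqrt(21)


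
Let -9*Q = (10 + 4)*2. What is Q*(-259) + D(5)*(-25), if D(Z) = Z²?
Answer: 1627/9 ≈ 180.78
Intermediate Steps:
Q = -28/9 (Q = -(10 + 4)*2/9 = -14*2/9 = -⅑*28 = -28/9 ≈ -3.1111)
Q*(-259) + D(5)*(-25) = -28/9*(-259) + 5²*(-25) = 7252/9 + 25*(-25) = 7252/9 - 625 = 1627/9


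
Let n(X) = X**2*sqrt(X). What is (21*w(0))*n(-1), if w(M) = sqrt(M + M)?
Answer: 0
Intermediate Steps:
n(X) = X**(5/2)
w(M) = sqrt(2)*sqrt(M) (w(M) = sqrt(2*M) = sqrt(2)*sqrt(M))
(21*w(0))*n(-1) = (21*(sqrt(2)*sqrt(0)))*(-1)**(5/2) = (21*(sqrt(2)*0))*I = (21*0)*I = 0*I = 0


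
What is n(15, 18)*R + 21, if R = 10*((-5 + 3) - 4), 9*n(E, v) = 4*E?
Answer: -379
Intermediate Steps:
n(E, v) = 4*E/9 (n(E, v) = (4*E)/9 = 4*E/9)
R = -60 (R = 10*(-2 - 4) = 10*(-6) = -60)
n(15, 18)*R + 21 = ((4/9)*15)*(-60) + 21 = (20/3)*(-60) + 21 = -400 + 21 = -379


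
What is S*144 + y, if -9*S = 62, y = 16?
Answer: -976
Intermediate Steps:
S = -62/9 (S = -1/9*62 = -62/9 ≈ -6.8889)
S*144 + y = -62/9*144 + 16 = -992 + 16 = -976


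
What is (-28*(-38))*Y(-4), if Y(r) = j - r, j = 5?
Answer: 9576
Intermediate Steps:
Y(r) = 5 - r
(-28*(-38))*Y(-4) = (-28*(-38))*(5 - 1*(-4)) = 1064*(5 + 4) = 1064*9 = 9576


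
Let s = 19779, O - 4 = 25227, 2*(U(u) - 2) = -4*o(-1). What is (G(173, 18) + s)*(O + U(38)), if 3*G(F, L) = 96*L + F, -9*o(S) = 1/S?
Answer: 13906843610/27 ≈ 5.1507e+8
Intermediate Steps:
o(S) = -1/(9*S)
G(F, L) = 32*L + F/3 (G(F, L) = (96*L + F)/3 = (F + 96*L)/3 = 32*L + F/3)
U(u) = 16/9 (U(u) = 2 + (-(-4)/(9*(-1)))/2 = 2 + (-(-4)*(-1)/9)/2 = 2 + (-4*1/9)/2 = 2 + (1/2)*(-4/9) = 2 - 2/9 = 16/9)
O = 25231 (O = 4 + 25227 = 25231)
(G(173, 18) + s)*(O + U(38)) = ((32*18 + (1/3)*173) + 19779)*(25231 + 16/9) = ((576 + 173/3) + 19779)*(227095/9) = (1901/3 + 19779)*(227095/9) = (61238/3)*(227095/9) = 13906843610/27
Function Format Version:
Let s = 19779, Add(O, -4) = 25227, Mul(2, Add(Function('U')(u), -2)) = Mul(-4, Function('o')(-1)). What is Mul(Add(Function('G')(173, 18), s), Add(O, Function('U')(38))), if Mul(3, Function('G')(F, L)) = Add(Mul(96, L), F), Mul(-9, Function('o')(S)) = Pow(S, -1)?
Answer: Rational(13906843610, 27) ≈ 5.1507e+8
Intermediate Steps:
Function('o')(S) = Mul(Rational(-1, 9), Pow(S, -1))
Function('G')(F, L) = Add(Mul(32, L), Mul(Rational(1, 3), F)) (Function('G')(F, L) = Mul(Rational(1, 3), Add(Mul(96, L), F)) = Mul(Rational(1, 3), Add(F, Mul(96, L))) = Add(Mul(32, L), Mul(Rational(1, 3), F)))
Function('U')(u) = Rational(16, 9) (Function('U')(u) = Add(2, Mul(Rational(1, 2), Mul(-4, Mul(Rational(-1, 9), Pow(-1, -1))))) = Add(2, Mul(Rational(1, 2), Mul(-4, Mul(Rational(-1, 9), -1)))) = Add(2, Mul(Rational(1, 2), Mul(-4, Rational(1, 9)))) = Add(2, Mul(Rational(1, 2), Rational(-4, 9))) = Add(2, Rational(-2, 9)) = Rational(16, 9))
O = 25231 (O = Add(4, 25227) = 25231)
Mul(Add(Function('G')(173, 18), s), Add(O, Function('U')(38))) = Mul(Add(Add(Mul(32, 18), Mul(Rational(1, 3), 173)), 19779), Add(25231, Rational(16, 9))) = Mul(Add(Add(576, Rational(173, 3)), 19779), Rational(227095, 9)) = Mul(Add(Rational(1901, 3), 19779), Rational(227095, 9)) = Mul(Rational(61238, 3), Rational(227095, 9)) = Rational(13906843610, 27)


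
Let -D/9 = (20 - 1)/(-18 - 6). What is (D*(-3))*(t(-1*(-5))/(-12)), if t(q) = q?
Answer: 285/32 ≈ 8.9063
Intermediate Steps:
D = 57/8 (D = -9*(20 - 1)/(-18 - 6) = -171/(-24) = -171*(-1)/24 = -9*(-19/24) = 57/8 ≈ 7.1250)
(D*(-3))*(t(-1*(-5))/(-12)) = ((57/8)*(-3))*(-1*(-5)/(-12)) = -855*(-1)/(8*12) = -171/8*(-5/12) = 285/32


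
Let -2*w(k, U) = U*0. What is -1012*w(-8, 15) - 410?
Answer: -410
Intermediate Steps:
w(k, U) = 0 (w(k, U) = -U*0/2 = -½*0 = 0)
-1012*w(-8, 15) - 410 = -1012*0 - 410 = 0 - 410 = -410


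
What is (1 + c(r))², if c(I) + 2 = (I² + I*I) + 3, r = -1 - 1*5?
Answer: 5476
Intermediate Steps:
r = -6 (r = -1 - 5 = -6)
c(I) = 1 + 2*I² (c(I) = -2 + ((I² + I*I) + 3) = -2 + ((I² + I²) + 3) = -2 + (2*I² + 3) = -2 + (3 + 2*I²) = 1 + 2*I²)
(1 + c(r))² = (1 + (1 + 2*(-6)²))² = (1 + (1 + 2*36))² = (1 + (1 + 72))² = (1 + 73)² = 74² = 5476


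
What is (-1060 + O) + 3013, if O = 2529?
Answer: 4482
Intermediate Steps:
(-1060 + O) + 3013 = (-1060 + 2529) + 3013 = 1469 + 3013 = 4482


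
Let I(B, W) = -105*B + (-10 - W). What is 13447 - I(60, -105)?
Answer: 19652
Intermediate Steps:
I(B, W) = -10 - W - 105*B
13447 - I(60, -105) = 13447 - (-10 - 1*(-105) - 105*60) = 13447 - (-10 + 105 - 6300) = 13447 - 1*(-6205) = 13447 + 6205 = 19652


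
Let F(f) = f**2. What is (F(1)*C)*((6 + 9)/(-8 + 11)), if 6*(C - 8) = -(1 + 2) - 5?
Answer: 100/3 ≈ 33.333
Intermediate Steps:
C = 20/3 (C = 8 + (-(1 + 2) - 5)/6 = 8 + (-1*3 - 5)/6 = 8 + (-3 - 5)/6 = 8 + (1/6)*(-8) = 8 - 4/3 = 20/3 ≈ 6.6667)
(F(1)*C)*((6 + 9)/(-8 + 11)) = (1**2*(20/3))*((6 + 9)/(-8 + 11)) = (1*(20/3))*(15/3) = 20*(15*(1/3))/3 = (20/3)*5 = 100/3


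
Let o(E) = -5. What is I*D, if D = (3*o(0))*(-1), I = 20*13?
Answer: 3900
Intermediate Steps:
I = 260
D = 15 (D = (3*(-5))*(-1) = -15*(-1) = 15)
I*D = 260*15 = 3900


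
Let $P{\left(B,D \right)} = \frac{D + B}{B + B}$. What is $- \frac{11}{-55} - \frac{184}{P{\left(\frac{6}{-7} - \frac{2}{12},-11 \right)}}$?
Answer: $- \frac{15723}{505} \approx -31.135$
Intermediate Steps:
$P{\left(B,D \right)} = \frac{B + D}{2 B}$
$- \frac{11}{-55} - \frac{184}{P{\left(\frac{6}{-7} - \frac{2}{12},-11 \right)}} = - \frac{11}{-55} - \frac{184}{\frac{1}{2} \frac{1}{\frac{6}{-7} - \frac{2}{12}} \left(\left(\frac{6}{-7} - \frac{2}{12}\right) - 11\right)} = \left(-11\right) \left(- \frac{1}{55}\right) - \frac{184}{\frac{1}{2} \frac{1}{6 \left(- \frac{1}{7}\right) - \frac{1}{6}} \left(\left(6 \left(- \frac{1}{7}\right) - \frac{1}{6}\right) - 11\right)} = \frac{1}{5} - \frac{184}{\frac{1}{2} \frac{1}{- \frac{6}{7} - \frac{1}{6}} \left(\left(- \frac{6}{7} - \frac{1}{6}\right) - 11\right)} = \frac{1}{5} - \frac{184}{\frac{1}{2} \frac{1}{- \frac{43}{42}} \left(- \frac{43}{42} - 11\right)} = \frac{1}{5} - \frac{184}{\frac{1}{2} \left(- \frac{42}{43}\right) \left(- \frac{505}{42}\right)} = \frac{1}{5} - \frac{184}{\frac{505}{86}} = \frac{1}{5} - \frac{15824}{505} = - \frac{15723}{505}$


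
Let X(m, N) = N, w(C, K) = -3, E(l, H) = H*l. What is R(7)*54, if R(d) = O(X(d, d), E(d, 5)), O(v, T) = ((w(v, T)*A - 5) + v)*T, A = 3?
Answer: -13230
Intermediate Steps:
O(v, T) = T*(-14 + v) (O(v, T) = ((-3*3 - 5) + v)*T = ((-9 - 5) + v)*T = (-14 + v)*T = T*(-14 + v))
R(d) = 5*d*(-14 + d) (R(d) = (5*d)*(-14 + d) = 5*d*(-14 + d))
R(7)*54 = (5*7*(-14 + 7))*54 = (5*7*(-7))*54 = -245*54 = -13230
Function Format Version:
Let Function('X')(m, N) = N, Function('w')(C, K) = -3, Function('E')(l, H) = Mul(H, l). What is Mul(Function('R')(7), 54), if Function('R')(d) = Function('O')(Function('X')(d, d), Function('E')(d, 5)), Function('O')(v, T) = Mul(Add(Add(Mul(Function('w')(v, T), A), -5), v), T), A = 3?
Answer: -13230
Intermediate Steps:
Function('O')(v, T) = Mul(T, Add(-14, v)) (Function('O')(v, T) = Mul(Add(Add(Mul(-3, 3), -5), v), T) = Mul(Add(Add(-9, -5), v), T) = Mul(Add(-14, v), T) = Mul(T, Add(-14, v)))
Function('R')(d) = Mul(5, d, Add(-14, d)) (Function('R')(d) = Mul(Mul(5, d), Add(-14, d)) = Mul(5, d, Add(-14, d)))
Mul(Function('R')(7), 54) = Mul(Mul(5, 7, Add(-14, 7)), 54) = Mul(Mul(5, 7, -7), 54) = Mul(-245, 54) = -13230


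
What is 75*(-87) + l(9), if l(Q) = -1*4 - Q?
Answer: -6538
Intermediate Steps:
l(Q) = -4 - Q
75*(-87) + l(9) = 75*(-87) + (-4 - 1*9) = -6525 + (-4 - 9) = -6525 - 13 = -6538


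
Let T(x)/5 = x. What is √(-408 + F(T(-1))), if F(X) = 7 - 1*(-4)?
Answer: I*√397 ≈ 19.925*I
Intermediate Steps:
T(x) = 5*x
F(X) = 11 (F(X) = 7 + 4 = 11)
√(-408 + F(T(-1))) = √(-408 + 11) = √(-397) = I*√397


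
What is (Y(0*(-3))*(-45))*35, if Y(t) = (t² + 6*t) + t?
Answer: 0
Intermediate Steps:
Y(t) = t² + 7*t
(Y(0*(-3))*(-45))*35 = (((0*(-3))*(7 + 0*(-3)))*(-45))*35 = ((0*(7 + 0))*(-45))*35 = ((0*7)*(-45))*35 = (0*(-45))*35 = 0*35 = 0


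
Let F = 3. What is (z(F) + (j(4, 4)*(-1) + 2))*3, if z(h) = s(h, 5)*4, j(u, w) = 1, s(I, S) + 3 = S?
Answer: 27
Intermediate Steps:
s(I, S) = -3 + S
z(h) = 8 (z(h) = (-3 + 5)*4 = 2*4 = 8)
(z(F) + (j(4, 4)*(-1) + 2))*3 = (8 + (1*(-1) + 2))*3 = (8 + (-1 + 2))*3 = (8 + 1)*3 = 9*3 = 27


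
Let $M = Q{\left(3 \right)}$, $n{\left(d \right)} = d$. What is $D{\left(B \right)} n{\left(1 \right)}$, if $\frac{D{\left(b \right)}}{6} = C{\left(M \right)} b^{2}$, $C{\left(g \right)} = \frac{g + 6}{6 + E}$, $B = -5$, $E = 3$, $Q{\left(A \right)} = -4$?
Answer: $\frac{100}{3} \approx 33.333$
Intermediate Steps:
$M = -4$
$C{\left(g \right)} = \frac{2}{3} + \frac{g}{9}$ ($C{\left(g \right)} = \frac{g + 6}{6 + 3} = \frac{6 + g}{9} = \left(6 + g\right) \frac{1}{9} = \frac{2}{3} + \frac{g}{9}$)
$D{\left(b \right)} = \frac{4 b^{2}}{3}$ ($D{\left(b \right)} = 6 \left(\frac{2}{3} + \frac{1}{9} \left(-4\right)\right) b^{2} = 6 \left(\frac{2}{3} - \frac{4}{9}\right) b^{2} = 6 \frac{2 b^{2}}{9} = \frac{4 b^{2}}{3}$)
$D{\left(B \right)} n{\left(1 \right)} = \frac{4 \left(-5\right)^{2}}{3} \cdot 1 = \frac{4}{3} \cdot 25 \cdot 1 = \frac{100}{3} \cdot 1 = \frac{100}{3}$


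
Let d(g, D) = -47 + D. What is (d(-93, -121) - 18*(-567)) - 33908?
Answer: -23870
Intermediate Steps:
(d(-93, -121) - 18*(-567)) - 33908 = ((-47 - 121) - 18*(-567)) - 33908 = (-168 + 10206) - 33908 = 10038 - 33908 = -23870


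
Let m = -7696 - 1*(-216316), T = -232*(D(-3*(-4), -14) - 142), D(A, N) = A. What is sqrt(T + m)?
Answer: 2*sqrt(59695) ≈ 488.65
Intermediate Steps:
T = 30160 (T = -232*(-3*(-4) - 142) = -232*(12 - 142) = -232*(-130) = 30160)
m = 208620 (m = -7696 + 216316 = 208620)
sqrt(T + m) = sqrt(30160 + 208620) = sqrt(238780) = 2*sqrt(59695)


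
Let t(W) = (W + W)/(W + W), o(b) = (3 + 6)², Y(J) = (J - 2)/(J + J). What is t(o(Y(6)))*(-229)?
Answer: -229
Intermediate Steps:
Y(J) = (-2 + J)/(2*J) (Y(J) = (-2 + J)/((2*J)) = (-2 + J)*(1/(2*J)) = (-2 + J)/(2*J))
o(b) = 81 (o(b) = 9² = 81)
t(W) = 1 (t(W) = (2*W)/((2*W)) = (2*W)*(1/(2*W)) = 1)
t(o(Y(6)))*(-229) = 1*(-229) = -229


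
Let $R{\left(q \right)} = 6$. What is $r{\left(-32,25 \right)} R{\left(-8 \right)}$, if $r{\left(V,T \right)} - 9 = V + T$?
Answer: $12$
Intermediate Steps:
$r{\left(V,T \right)} = 9 + T + V$ ($r{\left(V,T \right)} = 9 + \left(V + T\right) = 9 + \left(T + V\right) = 9 + T + V$)
$r{\left(-32,25 \right)} R{\left(-8 \right)} = \left(9 + 25 - 32\right) 6 = 2 \cdot 6 = 12$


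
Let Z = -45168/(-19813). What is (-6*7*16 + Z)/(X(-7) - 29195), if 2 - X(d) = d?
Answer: 6634584/289131109 ≈ 0.022947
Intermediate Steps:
X(d) = 2 - d
Z = 45168/19813 (Z = -45168*(-1/19813) = 45168/19813 ≈ 2.2797)
(-6*7*16 + Z)/(X(-7) - 29195) = (-6*7*16 + 45168/19813)/((2 - 1*(-7)) - 29195) = (-42*16 + 45168/19813)/((2 + 7) - 29195) = (-672 + 45168/19813)/(9 - 29195) = -13269168/19813/(-29186) = -13269168/19813*(-1/29186) = 6634584/289131109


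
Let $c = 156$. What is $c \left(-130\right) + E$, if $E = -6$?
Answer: $-20286$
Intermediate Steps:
$c \left(-130\right) + E = 156 \left(-130\right) - 6 = -20280 - 6 = -20286$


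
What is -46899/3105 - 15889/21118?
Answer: -38509201/2428570 ≈ -15.857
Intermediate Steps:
-46899/3105 - 15889/21118 = -46899*1/3105 - 15889*1/21118 = -1737/115 - 15889/21118 = -38509201/2428570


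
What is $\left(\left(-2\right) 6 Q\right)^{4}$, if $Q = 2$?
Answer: $331776$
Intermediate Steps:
$\left(\left(-2\right) 6 Q\right)^{4} = \left(\left(-2\right) 6 \cdot 2\right)^{4} = \left(\left(-12\right) 2\right)^{4} = \left(-24\right)^{4} = 331776$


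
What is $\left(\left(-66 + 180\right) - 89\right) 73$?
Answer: $1825$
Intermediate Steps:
$\left(\left(-66 + 180\right) - 89\right) 73 = \left(114 - 89\right) 73 = 25 \cdot 73 = 1825$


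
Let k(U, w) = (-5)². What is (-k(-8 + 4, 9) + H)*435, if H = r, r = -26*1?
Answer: -22185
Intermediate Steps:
k(U, w) = 25
r = -26
H = -26
(-k(-8 + 4, 9) + H)*435 = (-1*25 - 26)*435 = (-25 - 26)*435 = -51*435 = -22185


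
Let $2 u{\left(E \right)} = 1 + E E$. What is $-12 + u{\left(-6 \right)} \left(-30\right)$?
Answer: $-567$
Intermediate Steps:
$u{\left(E \right)} = \frac{1}{2} + \frac{E^{2}}{2}$ ($u{\left(E \right)} = \frac{1 + E E}{2} = \frac{1 + E^{2}}{2} = \frac{1}{2} + \frac{E^{2}}{2}$)
$-12 + u{\left(-6 \right)} \left(-30\right) = -12 + \left(\frac{1}{2} + \frac{\left(-6\right)^{2}}{2}\right) \left(-30\right) = -12 + \left(\frac{1}{2} + \frac{1}{2} \cdot 36\right) \left(-30\right) = -12 + \left(\frac{1}{2} + 18\right) \left(-30\right) = -12 + \frac{37}{2} \left(-30\right) = -12 - 555 = -567$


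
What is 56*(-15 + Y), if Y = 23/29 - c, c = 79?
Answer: -151368/29 ≈ -5219.6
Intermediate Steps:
Y = -2268/29 (Y = 23/29 - 1*79 = 23*(1/29) - 79 = 23/29 - 79 = -2268/29 ≈ -78.207)
56*(-15 + Y) = 56*(-15 - 2268/29) = 56*(-2703/29) = -151368/29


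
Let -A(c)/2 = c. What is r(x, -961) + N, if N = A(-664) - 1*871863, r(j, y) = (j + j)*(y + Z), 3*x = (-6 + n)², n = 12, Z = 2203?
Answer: -840727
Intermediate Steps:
x = 12 (x = (-6 + 12)²/3 = (⅓)*6² = (⅓)*36 = 12)
r(j, y) = 2*j*(2203 + y) (r(j, y) = (j + j)*(y + 2203) = (2*j)*(2203 + y) = 2*j*(2203 + y))
A(c) = -2*c
N = -870535 (N = -2*(-664) - 1*871863 = 1328 - 871863 = -870535)
r(x, -961) + N = 2*12*(2203 - 961) - 870535 = 2*12*1242 - 870535 = 29808 - 870535 = -840727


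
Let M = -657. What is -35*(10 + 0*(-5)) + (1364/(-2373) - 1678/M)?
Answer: -180861868/519687 ≈ -348.02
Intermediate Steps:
-35*(10 + 0*(-5)) + (1364/(-2373) - 1678/M) = -35*(10 + 0*(-5)) + (1364/(-2373) - 1678/(-657)) = -35*(10 + 0) + (1364*(-1/2373) - 1678*(-1/657)) = -35*10 + (-1364/2373 + 1678/657) = -350 + 1028582/519687 = -180861868/519687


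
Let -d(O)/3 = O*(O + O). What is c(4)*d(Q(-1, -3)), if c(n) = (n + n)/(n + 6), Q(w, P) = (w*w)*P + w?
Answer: -384/5 ≈ -76.800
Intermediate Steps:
Q(w, P) = w + P*w² (Q(w, P) = w²*P + w = P*w² + w = w + P*w²)
c(n) = 2*n/(6 + n) (c(n) = (2*n)/(6 + n) = 2*n/(6 + n))
d(O) = -6*O² (d(O) = -3*O*(O + O) = -3*O*2*O = -6*O²)
c(4)*d(Q(-1, -3)) = (2*4/(6 + 4))*(-6*(1 - 3*(-1))²) = (2*4/10)*(-6*(1 + 3)²) = (2*4*(⅒))*(-6*(-1*4)²) = 4*(-6*(-4)²)/5 = 4*(-6*16)/5 = (⅘)*(-96) = -384/5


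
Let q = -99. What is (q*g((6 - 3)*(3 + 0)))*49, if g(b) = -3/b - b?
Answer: 45276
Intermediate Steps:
g(b) = -b - 3/b
(q*g((6 - 3)*(3 + 0)))*49 = -99*(-(6 - 3)*(3 + 0) - 3*1/((3 + 0)*(6 - 3)))*49 = -99*(-3*3 - 3/(3*3))*49 = -99*(-1*9 - 3/9)*49 = -99*(-9 - 3*1/9)*49 = -99*(-9 - 1/3)*49 = -99*(-28/3)*49 = 924*49 = 45276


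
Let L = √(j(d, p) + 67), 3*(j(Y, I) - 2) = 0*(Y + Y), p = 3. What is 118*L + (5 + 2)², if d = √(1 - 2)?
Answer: 49 + 118*√69 ≈ 1029.2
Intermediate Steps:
d = I (d = √(-1) = I ≈ 1.0*I)
j(Y, I) = 2 (j(Y, I) = 2 + (0*(Y + Y))/3 = 2 + (0*(2*Y))/3 = 2 + (⅓)*0 = 2 + 0 = 2)
L = √69 (L = √(2 + 67) = √69 ≈ 8.3066)
118*L + (5 + 2)² = 118*√69 + (5 + 2)² = 118*√69 + 7² = 118*√69 + 49 = 49 + 118*√69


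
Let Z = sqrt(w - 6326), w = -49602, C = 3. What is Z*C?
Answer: 6*I*sqrt(13982) ≈ 709.47*I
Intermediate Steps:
Z = 2*I*sqrt(13982) (Z = sqrt(-49602 - 6326) = sqrt(-55928) = 2*I*sqrt(13982) ≈ 236.49*I)
Z*C = (2*I*sqrt(13982))*3 = 6*I*sqrt(13982)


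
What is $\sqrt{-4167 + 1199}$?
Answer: $2 i \sqrt{742} \approx 54.479 i$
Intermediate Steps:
$\sqrt{-4167 + 1199} = \sqrt{-2968} = 2 i \sqrt{742}$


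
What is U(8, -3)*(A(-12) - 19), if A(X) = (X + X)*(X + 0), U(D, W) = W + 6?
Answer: 807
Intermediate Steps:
U(D, W) = 6 + W
A(X) = 2*X² (A(X) = (2*X)*X = 2*X²)
U(8, -3)*(A(-12) - 19) = (6 - 3)*(2*(-12)² - 19) = 3*(2*144 - 19) = 3*(288 - 19) = 3*269 = 807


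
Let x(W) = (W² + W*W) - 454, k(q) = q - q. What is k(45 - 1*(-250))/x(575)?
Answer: 0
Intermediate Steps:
k(q) = 0
x(W) = -454 + 2*W² (x(W) = (W² + W²) - 454 = 2*W² - 454 = -454 + 2*W²)
k(45 - 1*(-250))/x(575) = 0/(-454 + 2*575²) = 0/(-454 + 2*330625) = 0/(-454 + 661250) = 0/660796 = 0*(1/660796) = 0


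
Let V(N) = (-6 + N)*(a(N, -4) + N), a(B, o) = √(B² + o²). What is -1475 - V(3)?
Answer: -1451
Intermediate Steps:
V(N) = (-6 + N)*(N + √(16 + N²)) (V(N) = (-6 + N)*(√(N² + (-4)²) + N) = (-6 + N)*(√(N² + 16) + N) = (-6 + N)*(√(16 + N²) + N) = (-6 + N)*(N + √(16 + N²)))
-1475 - V(3) = -1475 - (3² - 6*3 - 6*√(16 + 3²) + 3*√(16 + 3²)) = -1475 - (9 - 18 - 6*√(16 + 9) + 3*√(16 + 9)) = -1475 - (9 - 18 - 6*√25 + 3*√25) = -1475 - (9 - 18 - 6*5 + 3*5) = -1475 - (9 - 18 - 30 + 15) = -1475 - 1*(-24) = -1475 + 24 = -1451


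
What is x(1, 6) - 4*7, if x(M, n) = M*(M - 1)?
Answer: -28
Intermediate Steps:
x(M, n) = M*(-1 + M)
x(1, 6) - 4*7 = 1*(-1 + 1) - 4*7 = 1*0 - 28 = 0 - 28 = -28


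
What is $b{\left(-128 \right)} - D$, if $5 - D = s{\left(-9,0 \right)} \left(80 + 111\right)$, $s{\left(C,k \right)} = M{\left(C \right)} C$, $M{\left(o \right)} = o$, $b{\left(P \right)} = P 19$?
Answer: $13034$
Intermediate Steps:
$b{\left(P \right)} = 19 P$
$s{\left(C,k \right)} = C^{2}$ ($s{\left(C,k \right)} = C C = C^{2}$)
$D = -15466$ ($D = 5 - \left(-9\right)^{2} \left(80 + 111\right) = 5 - 81 \cdot 191 = 5 - 15471 = -15466$)
$b{\left(-128 \right)} - D = 19 \left(-128\right) - -15466 = -2432 + 15466 = 13034$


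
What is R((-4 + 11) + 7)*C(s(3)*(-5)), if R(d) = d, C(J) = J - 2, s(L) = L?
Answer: -238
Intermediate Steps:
C(J) = -2 + J
R((-4 + 11) + 7)*C(s(3)*(-5)) = ((-4 + 11) + 7)*(-2 + 3*(-5)) = (7 + 7)*(-2 - 15) = 14*(-17) = -238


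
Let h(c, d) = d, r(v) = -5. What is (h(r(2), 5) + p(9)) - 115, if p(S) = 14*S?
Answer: 16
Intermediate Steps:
(h(r(2), 5) + p(9)) - 115 = (5 + 14*9) - 115 = (5 + 126) - 115 = 131 - 115 = 16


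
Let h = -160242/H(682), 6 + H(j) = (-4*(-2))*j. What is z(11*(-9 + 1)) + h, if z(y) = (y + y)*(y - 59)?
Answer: 70421079/2725 ≈ 25843.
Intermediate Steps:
H(j) = -6 + 8*j (H(j) = -6 + (-4*(-2))*j = -6 + 8*j)
z(y) = 2*y*(-59 + y) (z(y) = (2*y)*(-59 + y) = 2*y*(-59 + y))
h = -80121/2725 (h = -160242/(-6 + 8*682) = -160242/(-6 + 5456) = -160242/5450 = -160242*1/5450 = -80121/2725 ≈ -29.402)
z(11*(-9 + 1)) + h = 2*(11*(-9 + 1))*(-59 + 11*(-9 + 1)) - 80121/2725 = 2*(11*(-8))*(-59 + 11*(-8)) - 80121/2725 = 2*(-88)*(-59 - 88) - 80121/2725 = 2*(-88)*(-147) - 80121/2725 = 25872 - 80121/2725 = 70421079/2725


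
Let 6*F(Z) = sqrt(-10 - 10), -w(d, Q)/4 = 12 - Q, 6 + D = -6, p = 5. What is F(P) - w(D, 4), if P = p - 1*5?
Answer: 32 + I*sqrt(5)/3 ≈ 32.0 + 0.74536*I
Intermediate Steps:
D = -12 (D = -6 - 6 = -12)
w(d, Q) = -48 + 4*Q (w(d, Q) = -4*(12 - Q) = -48 + 4*Q)
P = 0 (P = 5 - 1*5 = 5 - 5 = 0)
F(Z) = I*sqrt(5)/3 (F(Z) = sqrt(-10 - 10)/6 = sqrt(-20)/6 = (2*I*sqrt(5))/6 = I*sqrt(5)/3)
F(P) - w(D, 4) = I*sqrt(5)/3 - (-48 + 4*4) = I*sqrt(5)/3 - (-48 + 16) = I*sqrt(5)/3 - 1*(-32) = I*sqrt(5)/3 + 32 = 32 + I*sqrt(5)/3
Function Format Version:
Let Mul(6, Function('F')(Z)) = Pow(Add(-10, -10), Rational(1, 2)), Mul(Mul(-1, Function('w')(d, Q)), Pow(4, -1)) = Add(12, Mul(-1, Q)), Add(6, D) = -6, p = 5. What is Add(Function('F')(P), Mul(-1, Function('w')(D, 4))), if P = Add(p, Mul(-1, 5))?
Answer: Add(32, Mul(Rational(1, 3), I, Pow(5, Rational(1, 2)))) ≈ Add(32.000, Mul(0.74536, I))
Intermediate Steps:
D = -12 (D = Add(-6, -6) = -12)
Function('w')(d, Q) = Add(-48, Mul(4, Q)) (Function('w')(d, Q) = Mul(-4, Add(12, Mul(-1, Q))) = Add(-48, Mul(4, Q)))
P = 0 (P = Add(5, Mul(-1, 5)) = Add(5, -5) = 0)
Function('F')(Z) = Mul(Rational(1, 3), I, Pow(5, Rational(1, 2))) (Function('F')(Z) = Mul(Rational(1, 6), Pow(Add(-10, -10), Rational(1, 2))) = Mul(Rational(1, 6), Pow(-20, Rational(1, 2))) = Mul(Rational(1, 6), Mul(2, I, Pow(5, Rational(1, 2)))) = Mul(Rational(1, 3), I, Pow(5, Rational(1, 2))))
Add(Function('F')(P), Mul(-1, Function('w')(D, 4))) = Add(Mul(Rational(1, 3), I, Pow(5, Rational(1, 2))), Mul(-1, Add(-48, Mul(4, 4)))) = Add(Mul(Rational(1, 3), I, Pow(5, Rational(1, 2))), Mul(-1, Add(-48, 16))) = Add(Mul(Rational(1, 3), I, Pow(5, Rational(1, 2))), Mul(-1, -32)) = Add(Mul(Rational(1, 3), I, Pow(5, Rational(1, 2))), 32) = Add(32, Mul(Rational(1, 3), I, Pow(5, Rational(1, 2))))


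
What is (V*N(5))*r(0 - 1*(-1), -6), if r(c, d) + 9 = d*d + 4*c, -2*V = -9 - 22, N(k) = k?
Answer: 4805/2 ≈ 2402.5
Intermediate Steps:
V = 31/2 (V = -(-9 - 22)/2 = -½*(-31) = 31/2 ≈ 15.500)
r(c, d) = -9 + d² + 4*c (r(c, d) = -9 + (d*d + 4*c) = -9 + (d² + 4*c) = -9 + d² + 4*c)
(V*N(5))*r(0 - 1*(-1), -6) = ((31/2)*5)*(-9 + (-6)² + 4*(0 - 1*(-1))) = 155*(-9 + 36 + 4*(0 + 1))/2 = 155*(-9 + 36 + 4*1)/2 = 155*(-9 + 36 + 4)/2 = (155/2)*31 = 4805/2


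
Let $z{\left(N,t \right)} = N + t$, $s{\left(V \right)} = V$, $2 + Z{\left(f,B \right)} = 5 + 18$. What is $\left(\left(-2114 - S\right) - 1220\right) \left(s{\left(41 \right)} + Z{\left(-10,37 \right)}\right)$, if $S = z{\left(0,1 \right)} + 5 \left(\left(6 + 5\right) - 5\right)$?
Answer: $-208630$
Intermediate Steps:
$Z{\left(f,B \right)} = 21$ ($Z{\left(f,B \right)} = -2 + \left(5 + 18\right) = -2 + 23 = 21$)
$S = 31$ ($S = \left(0 + 1\right) + 5 \left(\left(6 + 5\right) - 5\right) = 1 + 5 \left(11 - 5\right) = 1 + 5 \cdot 6 = 1 + 30 = 31$)
$\left(\left(-2114 - S\right) - 1220\right) \left(s{\left(41 \right)} + Z{\left(-10,37 \right)}\right) = \left(\left(-2114 - 31\right) - 1220\right) \left(41 + 21\right) = \left(\left(-2114 - 31\right) - 1220\right) 62 = \left(-2145 - 1220\right) 62 = \left(-3365\right) 62 = -208630$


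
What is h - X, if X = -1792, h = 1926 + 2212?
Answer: 5930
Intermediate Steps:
h = 4138
h - X = 4138 - 1*(-1792) = 4138 + 1792 = 5930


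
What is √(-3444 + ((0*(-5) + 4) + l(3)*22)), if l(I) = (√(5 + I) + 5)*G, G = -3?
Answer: √(-3770 - 132*√2) ≈ 62.902*I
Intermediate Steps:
l(I) = -15 - 3*√(5 + I) (l(I) = (√(5 + I) + 5)*(-3) = (5 + √(5 + I))*(-3) = -15 - 3*√(5 + I))
√(-3444 + ((0*(-5) + 4) + l(3)*22)) = √(-3444 + ((0*(-5) + 4) + (-15 - 3*√(5 + 3))*22)) = √(-3444 + ((0 + 4) + (-15 - 6*√2)*22)) = √(-3444 + (4 + (-15 - 6*√2)*22)) = √(-3444 + (4 + (-330 - 132*√2))) = √(-3444 + (-326 - 132*√2)) = √(-3770 - 132*√2)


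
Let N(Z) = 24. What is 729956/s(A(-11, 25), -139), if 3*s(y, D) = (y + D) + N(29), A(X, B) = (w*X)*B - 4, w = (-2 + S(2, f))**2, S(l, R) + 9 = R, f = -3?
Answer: -2189868/54019 ≈ -40.539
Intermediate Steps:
S(l, R) = -9 + R
w = 196 (w = (-2 + (-9 - 3))**2 = (-2 - 12)**2 = (-14)**2 = 196)
A(X, B) = -4 + 196*B*X (A(X, B) = (196*X)*B - 4 = 196*B*X - 4 = -4 + 196*B*X)
s(y, D) = 8 + D/3 + y/3 (s(y, D) = ((y + D) + 24)/3 = ((D + y) + 24)/3 = (24 + D + y)/3 = 8 + D/3 + y/3)
729956/s(A(-11, 25), -139) = 729956/(8 + (1/3)*(-139) + (-4 + 196*25*(-11))/3) = 729956/(8 - 139/3 + (-4 - 53900)/3) = 729956/(8 - 139/3 + (1/3)*(-53904)) = 729956/(8 - 139/3 - 17968) = 729956/(-54019/3) = 729956*(-3/54019) = -2189868/54019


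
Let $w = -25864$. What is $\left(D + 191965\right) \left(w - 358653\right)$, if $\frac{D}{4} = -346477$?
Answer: $459091380531$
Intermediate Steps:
$D = -1385908$ ($D = 4 \left(-346477\right) = -1385908$)
$\left(D + 191965\right) \left(w - 358653\right) = \left(-1385908 + 191965\right) \left(-25864 - 358653\right) = \left(-1193943\right) \left(-384517\right) = 459091380531$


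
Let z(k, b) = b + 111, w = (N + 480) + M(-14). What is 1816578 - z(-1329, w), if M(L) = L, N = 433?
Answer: 1815568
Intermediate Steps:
w = 899 (w = (433 + 480) - 14 = 913 - 14 = 899)
z(k, b) = 111 + b
1816578 - z(-1329, w) = 1816578 - (111 + 899) = 1816578 - 1*1010 = 1816578 - 1010 = 1815568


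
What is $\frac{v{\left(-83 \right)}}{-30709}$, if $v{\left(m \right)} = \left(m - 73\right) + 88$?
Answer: $\frac{68}{30709} \approx 0.0022143$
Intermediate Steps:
$v{\left(m \right)} = 15 + m$ ($v{\left(m \right)} = \left(-73 + m\right) + 88 = 15 + m$)
$\frac{v{\left(-83 \right)}}{-30709} = \frac{15 - 83}{-30709} = \left(-68\right) \left(- \frac{1}{30709}\right) = \frac{68}{30709}$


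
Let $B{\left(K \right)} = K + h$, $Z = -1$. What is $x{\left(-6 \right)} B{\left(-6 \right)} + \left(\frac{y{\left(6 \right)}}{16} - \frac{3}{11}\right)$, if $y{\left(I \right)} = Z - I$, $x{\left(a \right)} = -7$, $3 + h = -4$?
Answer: $\frac{15891}{176} \approx 90.29$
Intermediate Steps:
$h = -7$ ($h = -3 - 4 = -7$)
$y{\left(I \right)} = -1 - I$
$B{\left(K \right)} = -7 + K$ ($B{\left(K \right)} = K - 7 = -7 + K$)
$x{\left(-6 \right)} B{\left(-6 \right)} + \left(\frac{y{\left(6 \right)}}{16} - \frac{3}{11}\right) = - 7 \left(-7 - 6\right) + \left(\frac{-1 - 6}{16} - \frac{3}{11}\right) = \left(-7\right) \left(-13\right) + \left(\left(-1 - 6\right) \frac{1}{16} - \frac{3}{11}\right) = 91 - \frac{125}{176} = \frac{15891}{176}$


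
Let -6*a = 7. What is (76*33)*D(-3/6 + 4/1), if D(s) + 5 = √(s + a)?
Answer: -12540 + 836*√21 ≈ -8709.0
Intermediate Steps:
a = -7/6 (a = -⅙*7 = -7/6 ≈ -1.1667)
D(s) = -5 + √(-7/6 + s) (D(s) = -5 + √(s - 7/6) = -5 + √(-7/6 + s))
(76*33)*D(-3/6 + 4/1) = (76*33)*(-5 + √(-42 + 36*(-3/6 + 4/1))/6) = 2508*(-5 + √(-42 + 36*(-3*⅙ + 4*1))/6) = 2508*(-5 + √(-42 + 36*(-½ + 4))/6) = 2508*(-5 + √(-42 + 36*(7/2))/6) = 2508*(-5 + √(-42 + 126)/6) = 2508*(-5 + √84/6) = 2508*(-5 + (2*√21)/6) = 2508*(-5 + √21/3) = -12540 + 836*√21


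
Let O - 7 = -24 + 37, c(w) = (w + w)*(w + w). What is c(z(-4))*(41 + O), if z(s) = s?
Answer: 3904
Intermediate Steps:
c(w) = 4*w**2 (c(w) = (2*w)*(2*w) = 4*w**2)
O = 20 (O = 7 + (-24 + 37) = 7 + 13 = 20)
c(z(-4))*(41 + O) = (4*(-4)**2)*(41 + 20) = (4*16)*61 = 64*61 = 3904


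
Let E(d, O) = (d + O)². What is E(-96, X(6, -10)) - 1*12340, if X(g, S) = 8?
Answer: -4596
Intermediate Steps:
E(d, O) = (O + d)²
E(-96, X(6, -10)) - 1*12340 = (8 - 96)² - 1*12340 = (-88)² - 12340 = 7744 - 12340 = -4596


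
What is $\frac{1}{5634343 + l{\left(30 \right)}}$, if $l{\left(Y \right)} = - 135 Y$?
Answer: $\frac{1}{5630293} \approx 1.7761 \cdot 10^{-7}$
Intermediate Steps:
$\frac{1}{5634343 + l{\left(30 \right)}} = \frac{1}{5634343 - 4050} = \frac{1}{5630293}$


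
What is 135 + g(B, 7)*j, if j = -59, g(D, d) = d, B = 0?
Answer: -278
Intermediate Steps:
135 + g(B, 7)*j = 135 + 7*(-59) = 135 - 413 = -278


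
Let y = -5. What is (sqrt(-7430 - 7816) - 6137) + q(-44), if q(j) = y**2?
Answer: -6112 + 33*I*sqrt(14) ≈ -6112.0 + 123.47*I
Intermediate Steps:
q(j) = 25 (q(j) = (-5)**2 = 25)
(sqrt(-7430 - 7816) - 6137) + q(-44) = (sqrt(-7430 - 7816) - 6137) + 25 = (sqrt(-15246) - 6137) + 25 = (33*I*sqrt(14) - 6137) + 25 = (-6137 + 33*I*sqrt(14)) + 25 = -6112 + 33*I*sqrt(14)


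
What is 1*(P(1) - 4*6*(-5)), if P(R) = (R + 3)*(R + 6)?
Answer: 148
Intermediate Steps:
P(R) = (3 + R)*(6 + R)
1*(P(1) - 4*6*(-5)) = 1*((18 + 1² + 9*1) - 4*6*(-5)) = 1*((18 + 1 + 9) - 24*(-5)) = 1*(28 + 120) = 1*148 = 148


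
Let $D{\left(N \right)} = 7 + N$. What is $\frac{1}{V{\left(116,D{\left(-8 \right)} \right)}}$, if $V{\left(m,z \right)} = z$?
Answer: $-1$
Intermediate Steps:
$\frac{1}{V{\left(116,D{\left(-8 \right)} \right)}} = \frac{1}{7 - 8} = \frac{1}{-1} = -1$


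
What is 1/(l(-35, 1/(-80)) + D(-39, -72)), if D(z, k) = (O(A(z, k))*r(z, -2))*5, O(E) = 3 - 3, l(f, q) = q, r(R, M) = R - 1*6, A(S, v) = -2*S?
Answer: -80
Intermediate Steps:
r(R, M) = -6 + R (r(R, M) = R - 6 = -6 + R)
O(E) = 0
D(z, k) = 0 (D(z, k) = (0*(-6 + z))*5 = 0*5 = 0)
1/(l(-35, 1/(-80)) + D(-39, -72)) = 1/(1/(-80) + 0) = 1/(-1/80 + 0) = 1/(-1/80) = -80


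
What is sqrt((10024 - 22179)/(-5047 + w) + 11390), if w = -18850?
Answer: 17*sqrt(22507747905)/23897 ≈ 106.73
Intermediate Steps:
sqrt((10024 - 22179)/(-5047 + w) + 11390) = sqrt((10024 - 22179)/(-5047 - 18850) + 11390) = sqrt(-12155/(-23897) + 11390) = sqrt(-12155*(-1/23897) + 11390) = sqrt(12155/23897 + 11390) = sqrt(272198985/23897) = 17*sqrt(22507747905)/23897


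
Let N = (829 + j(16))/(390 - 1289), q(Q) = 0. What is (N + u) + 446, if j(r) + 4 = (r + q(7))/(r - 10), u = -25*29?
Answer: -754946/2697 ≈ -279.92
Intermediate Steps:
u = -725
j(r) = -4 + r/(-10 + r) (j(r) = -4 + (r + 0)/(r - 10) = -4 + r/(-10 + r))
N = -2483/2697 (N = (829 + (40 - 3*16)/(-10 + 16))/(390 - 1289) = (829 + (40 - 48)/6)/(-899) = (829 + (1/6)*(-8))*(-1/899) = (829 - 4/3)*(-1/899) = (2483/3)*(-1/899) = -2483/2697 ≈ -0.92065)
(N + u) + 446 = (-2483/2697 - 725) + 446 = -1957808/2697 + 446 = -754946/2697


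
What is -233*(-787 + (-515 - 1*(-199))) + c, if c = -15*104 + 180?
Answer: 255619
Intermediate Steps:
c = -1380 (c = -1560 + 180 = -1380)
-233*(-787 + (-515 - 1*(-199))) + c = -233*(-787 + (-515 - 1*(-199))) - 1380 = -233*(-787 + (-515 + 199)) - 1380 = -233*(-787 - 316) - 1380 = -233*(-1103) - 1380 = 256999 - 1380 = 255619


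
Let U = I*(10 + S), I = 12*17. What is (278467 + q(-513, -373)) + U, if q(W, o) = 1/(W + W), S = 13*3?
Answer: 295963037/1026 ≈ 2.8846e+5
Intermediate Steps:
S = 39
I = 204
q(W, o) = 1/(2*W)
U = 9996 (U = 204*(10 + 39) = 204*49 = 9996)
(278467 + q(-513, -373)) + U = (278467 + (½)/(-513)) + 9996 = (278467 + (½)*(-1/513)) + 9996 = (278467 - 1/1026) + 9996 = 285707141/1026 + 9996 = 295963037/1026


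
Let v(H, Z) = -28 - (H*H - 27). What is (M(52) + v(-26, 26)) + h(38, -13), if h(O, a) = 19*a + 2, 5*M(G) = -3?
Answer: -4613/5 ≈ -922.60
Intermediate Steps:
M(G) = -⅗ (M(G) = (⅕)*(-3) = -⅗)
v(H, Z) = -1 - H² (v(H, Z) = -28 - (H² - 27) = -28 - (-27 + H²) = -28 + (27 - H²) = -1 - H²)
h(O, a) = 2 + 19*a
(M(52) + v(-26, 26)) + h(38, -13) = (-⅗ + (-1 - 1*(-26)²)) + (2 + 19*(-13)) = (-⅗ + (-1 - 1*676)) + (2 - 247) = (-⅗ + (-1 - 676)) - 245 = (-⅗ - 677) - 245 = -3388/5 - 245 = -4613/5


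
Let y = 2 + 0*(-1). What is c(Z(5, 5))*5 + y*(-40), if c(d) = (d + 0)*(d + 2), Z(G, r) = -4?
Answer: -40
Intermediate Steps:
c(d) = d*(2 + d)
y = 2 (y = 2 + 0 = 2)
c(Z(5, 5))*5 + y*(-40) = -4*(2 - 4)*5 + 2*(-40) = -4*(-2)*5 - 80 = 8*5 - 80 = 40 - 80 = -40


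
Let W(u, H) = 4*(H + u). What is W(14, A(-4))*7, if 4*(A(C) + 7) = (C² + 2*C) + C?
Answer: 224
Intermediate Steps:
A(C) = -7 + C²/4 + 3*C/4 (A(C) = -7 + ((C² + 2*C) + C)/4 = -7 + (C² + 3*C)/4 = -7 + (C²/4 + 3*C/4) = -7 + C²/4 + 3*C/4)
W(u, H) = 4*H + 4*u
W(14, A(-4))*7 = (4*(-7 + (¼)*(-4)² + (¾)*(-4)) + 4*14)*7 = (4*(-7 + (¼)*16 - 3) + 56)*7 = (4*(-7 + 4 - 3) + 56)*7 = (4*(-6) + 56)*7 = (-24 + 56)*7 = 32*7 = 224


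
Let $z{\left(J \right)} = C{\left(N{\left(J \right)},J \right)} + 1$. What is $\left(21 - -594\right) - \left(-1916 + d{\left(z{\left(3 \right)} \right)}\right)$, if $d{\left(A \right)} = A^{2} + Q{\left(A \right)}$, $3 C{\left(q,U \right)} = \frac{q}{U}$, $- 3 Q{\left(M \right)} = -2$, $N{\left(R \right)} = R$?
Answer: $\frac{22757}{9} \approx 2528.6$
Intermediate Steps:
$Q{\left(M \right)} = \frac{2}{3}$ ($Q{\left(M \right)} = \left(- \frac{1}{3}\right) \left(-2\right) = \frac{2}{3}$)
$C{\left(q,U \right)} = \frac{q}{3 U}$ ($C{\left(q,U \right)} = \frac{q \frac{1}{U}}{3} = \frac{q}{3 U}$)
$z{\left(J \right)} = \frac{4}{3}$ ($z{\left(J \right)} = \frac{J}{3 J} + 1 = \frac{1}{3} + 1 = \frac{4}{3}$)
$d{\left(A \right)} = \frac{2}{3} + A^{2}$ ($d{\left(A \right)} = A^{2} + \frac{2}{3} = \frac{2}{3} + A^{2}$)
$\left(21 - -594\right) - \left(-1916 + d{\left(z{\left(3 \right)} \right)}\right) = \left(21 - -594\right) + \left(1916 - \left(\frac{2}{3} + \left(\frac{4}{3}\right)^{2}\right)\right) = \left(21 + 594\right) + \left(1916 - \left(\frac{2}{3} + \frac{16}{9}\right)\right) = 615 + \left(1916 - \frac{22}{9}\right) = 615 + \frac{17222}{9} = \frac{22757}{9}$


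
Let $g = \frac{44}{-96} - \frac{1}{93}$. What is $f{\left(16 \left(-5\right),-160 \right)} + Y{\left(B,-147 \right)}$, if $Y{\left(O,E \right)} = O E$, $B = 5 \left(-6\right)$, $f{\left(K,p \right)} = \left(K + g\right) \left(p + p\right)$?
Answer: $\frac{2804890}{93} \approx 30160.0$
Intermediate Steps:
$g = - \frac{349}{744}$ ($g = 44 \left(- \frac{1}{96}\right) - \frac{1}{93} = - \frac{11}{24} - \frac{1}{93} = - \frac{349}{744} \approx -0.46909$)
$f{\left(K,p \right)} = 2 p \left(- \frac{349}{744} + K\right)$ ($f{\left(K,p \right)} = \left(K - \frac{349}{744}\right) \left(p + p\right) = \left(- \frac{349}{744} + K\right) 2 p = 2 p \left(- \frac{349}{744} + K\right)$)
$B = -30$
$Y{\left(O,E \right)} = E O$
$f{\left(16 \left(-5\right),-160 \right)} + Y{\left(B,-147 \right)} = \frac{1}{372} \left(-160\right) \left(-349 + 744 \cdot 16 \left(-5\right)\right) - -4410 = \frac{1}{372} \left(-160\right) \left(-349 + 744 \left(-80\right)\right) + 4410 = \frac{1}{372} \left(-160\right) \left(-349 - 59520\right) + 4410 = \frac{1}{372} \left(-160\right) \left(-59869\right) + 4410 = \frac{2394760}{93} + 4410 = \frac{2804890}{93}$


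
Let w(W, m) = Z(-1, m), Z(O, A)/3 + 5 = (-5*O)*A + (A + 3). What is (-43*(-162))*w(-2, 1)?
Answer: 83592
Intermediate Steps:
Z(O, A) = -6 + 3*A - 15*A*O (Z(O, A) = -15 + 3*((-5*O)*A + (A + 3)) = -15 + 3*(-5*A*O + (3 + A)) = -15 + 3*(3 + A - 5*A*O) = -15 + (9 + 3*A - 15*A*O) = -6 + 3*A - 15*A*O)
w(W, m) = -6 + 18*m (w(W, m) = -6 + 3*m - 15*m*(-1) = -6 + 3*m + 15*m = -6 + 18*m)
(-43*(-162))*w(-2, 1) = (-43*(-162))*(-6 + 18*1) = 6966*(-6 + 18) = 6966*12 = 83592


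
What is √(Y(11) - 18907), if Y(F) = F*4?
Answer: I*√18863 ≈ 137.34*I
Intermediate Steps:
Y(F) = 4*F
√(Y(11) - 18907) = √(4*11 - 18907) = √(44 - 18907) = √(-18863) = I*√18863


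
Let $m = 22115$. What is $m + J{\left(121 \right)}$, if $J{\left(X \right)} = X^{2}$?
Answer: $36756$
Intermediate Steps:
$m + J{\left(121 \right)} = 22115 + 121^{2} = 22115 + 14641 = 36756$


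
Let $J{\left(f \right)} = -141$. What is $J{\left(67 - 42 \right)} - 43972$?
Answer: $-44113$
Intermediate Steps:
$J{\left(67 - 42 \right)} - 43972 = -141 - 43972 = -44113$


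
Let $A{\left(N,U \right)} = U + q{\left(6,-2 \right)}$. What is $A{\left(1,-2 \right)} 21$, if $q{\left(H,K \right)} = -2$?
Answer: $-84$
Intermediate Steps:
$A{\left(N,U \right)} = -2 + U$ ($A{\left(N,U \right)} = U - 2 = -2 + U$)
$A{\left(1,-2 \right)} 21 = \left(-2 - 2\right) 21 = \left(-4\right) 21 = -84$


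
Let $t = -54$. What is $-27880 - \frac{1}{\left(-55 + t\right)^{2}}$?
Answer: $- \frac{331242281}{11881} \approx -27880.0$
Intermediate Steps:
$-27880 - \frac{1}{\left(-55 + t\right)^{2}} = -27880 - \frac{1}{\left(-55 - 54\right)^{2}} = -27880 - \frac{1}{\left(-109\right)^{2}} = -27880 - \frac{1}{11881} = - \frac{331242281}{11881}$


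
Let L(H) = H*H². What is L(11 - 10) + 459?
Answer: 460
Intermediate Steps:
L(H) = H³
L(11 - 10) + 459 = (11 - 10)³ + 459 = 1³ + 459 = 1 + 459 = 460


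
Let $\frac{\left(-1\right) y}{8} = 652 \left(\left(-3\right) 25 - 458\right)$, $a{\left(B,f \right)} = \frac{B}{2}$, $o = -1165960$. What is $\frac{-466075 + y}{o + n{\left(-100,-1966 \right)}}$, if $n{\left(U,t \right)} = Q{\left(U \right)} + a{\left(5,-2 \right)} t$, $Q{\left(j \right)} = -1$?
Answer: $- \frac{110193}{55756} \approx -1.9763$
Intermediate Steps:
$a{\left(B,f \right)} = \frac{B}{2}$ ($a{\left(B,f \right)} = B \frac{1}{2} = \frac{B}{2}$)
$y = 2780128$ ($y = - 8 \cdot 652 \left(\left(-3\right) 25 - 458\right) = - 8 \cdot 652 \left(-75 - 458\right) = - 8 \cdot 652 \left(-533\right) = \left(-8\right) \left(-347516\right) = 2780128$)
$n{\left(U,t \right)} = -1 + \frac{5 t}{2}$ ($n{\left(U,t \right)} = -1 + \frac{1}{2} \cdot 5 t = -1 + \frac{5 t}{2}$)
$\frac{-466075 + y}{o + n{\left(-100,-1966 \right)}} = \frac{-466075 + 2780128}{-1165960 + \left(-1 + \frac{5}{2} \left(-1966\right)\right)} = \frac{2314053}{-1165960 - 4916} = \frac{2314053}{-1170876} = 2314053 \left(- \frac{1}{1170876}\right) = - \frac{110193}{55756}$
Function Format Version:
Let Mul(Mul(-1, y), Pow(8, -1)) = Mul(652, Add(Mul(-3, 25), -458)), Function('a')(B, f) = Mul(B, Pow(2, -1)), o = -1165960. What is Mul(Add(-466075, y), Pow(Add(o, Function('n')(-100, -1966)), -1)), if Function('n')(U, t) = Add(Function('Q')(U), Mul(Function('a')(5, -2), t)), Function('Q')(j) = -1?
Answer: Rational(-110193, 55756) ≈ -1.9763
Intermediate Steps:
Function('a')(B, f) = Mul(Rational(1, 2), B) (Function('a')(B, f) = Mul(B, Rational(1, 2)) = Mul(Rational(1, 2), B))
y = 2780128 (y = Mul(-8, Mul(652, Add(Mul(-3, 25), -458))) = Mul(-8, Mul(652, Add(-75, -458))) = Mul(-8, Mul(652, -533)) = Mul(-8, -347516) = 2780128)
Function('n')(U, t) = Add(-1, Mul(Rational(5, 2), t)) (Function('n')(U, t) = Add(-1, Mul(Mul(Rational(1, 2), 5), t)) = Add(-1, Mul(Rational(5, 2), t)))
Mul(Add(-466075, y), Pow(Add(o, Function('n')(-100, -1966)), -1)) = Mul(Add(-466075, 2780128), Pow(Add(-1165960, Add(-1, Mul(Rational(5, 2), -1966))), -1)) = Mul(2314053, Pow(Add(-1165960, Add(-1, -4915)), -1)) = Mul(2314053, Pow(Add(-1165960, -4916), -1)) = Mul(2314053, Pow(-1170876, -1)) = Mul(2314053, Rational(-1, 1170876)) = Rational(-110193, 55756)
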